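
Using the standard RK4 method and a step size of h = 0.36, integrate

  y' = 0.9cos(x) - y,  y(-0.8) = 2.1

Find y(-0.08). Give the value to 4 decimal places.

1.4394

RK4: k1 = f(x_n, y_n); k2 = f(x_n + h/2, y_n + (h/2)·k1); k3 = f(x_n + h/2, y_n + (h/2)·k2); k4 = f(x_n + h, y_n + h·k3); y_{n+1} = y_n + (h/6)·(k1 + 2k2 + 2k3 + k4).
x=-0.800000, y=2.100000:
  k1 = f(-0.800000, 2.100000) = -1.472964
  k2 = f(-0.620000, 1.834866) = -1.102376
  k3 = f(-0.620000, 1.901572) = -1.169082
  k4 = f(-0.440000, 1.679131) = -0.864854
  y ← 2.100000 + (0.36/6)·(k1 + 2k2 + 2k3 + k4) = 1.687156
x=-0.440000, y=1.687156:
  k1 = f(-0.440000, 1.687156) = -0.872880
  k2 = f(-0.260000, 1.530038) = -0.660287
  k3 = f(-0.260000, 1.568304) = -0.698553
  k4 = f(-0.080000, 1.435677) = -0.538555
  y ← 1.687156 + (0.36/6)·(k1 + 2k2 + 2k3 + k4) = 1.439409
y(-0.08) ≈ 1.4394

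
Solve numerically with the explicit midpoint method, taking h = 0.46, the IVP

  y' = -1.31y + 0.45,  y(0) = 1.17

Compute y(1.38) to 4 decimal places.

Midpoint: k1 = f(t_n, y_n); k2 = f(t_n + h/2, y_n + (h/2)·k1); y_{n+1} = y_n + h·k2.
t=0.000000, y=1.170000:
  k1 = f(0.000000, 1.170000) = -1.082700
  k2 = f(0.230000, 0.920979) = -0.756482
  y ← 1.170000 + 0.46·(-0.756482) = 0.822018
t=0.460000, y=0.822018:
  k1 = f(0.460000, 0.822018) = -0.626844
  k2 = f(0.690000, 0.677844) = -0.437976
  y ← 0.822018 + 0.46·(-0.437976) = 0.620549
t=0.920000, y=0.620549:
  k1 = f(0.920000, 0.620549) = -0.362920
  k2 = f(1.150000, 0.537078) = -0.253572
  y ← 0.620549 + 0.46·(-0.253572) = 0.503906
y(1.38) ≈ 0.5039

0.5039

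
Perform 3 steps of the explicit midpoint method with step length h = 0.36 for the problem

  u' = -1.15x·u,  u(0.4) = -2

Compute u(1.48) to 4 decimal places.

Midpoint: k1 = f(x_n, u_n); k2 = f(x_n + h/2, u_n + (h/2)·k1); u_{n+1} = u_n + h·k2.
x=0.400000, u=-2.000000:
  k1 = f(0.400000, -2.000000) = 0.920000
  k2 = f(0.580000, -1.834400) = 1.223545
  u ← -2.000000 + 0.36·1.223545 = -1.559524
x=0.760000, u=-1.559524:
  k1 = f(0.760000, -1.559524) = 1.363024
  k2 = f(0.940000, -1.314180) = 1.420628
  u ← -1.559524 + 0.36·1.420628 = -1.048098
x=1.120000, u=-1.048098:
  k1 = f(1.120000, -1.048098) = 1.349950
  k2 = f(1.300000, -0.805107) = 1.203635
  u ← -1.048098 + 0.36·1.203635 = -0.614789
u(1.48) ≈ -0.6148

-0.6148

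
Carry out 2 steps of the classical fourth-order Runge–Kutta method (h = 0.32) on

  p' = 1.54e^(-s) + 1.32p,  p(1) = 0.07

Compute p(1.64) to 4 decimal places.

RK4: k1 = f(s_n, p_n); k2 = f(s_n + h/2, p_n + (h/2)·k1); k3 = f(s_n + h/2, p_n + (h/2)·k2); k4 = f(s_n + h, p_n + h·k3); p_{n+1} = p_n + (h/6)·(k1 + 2k2 + 2k3 + k4).
s=1.000000, p=0.070000:
  k1 = f(1.000000, 0.070000) = 0.658934
  k2 = f(1.160000, 0.175429) = 0.714336
  k3 = f(1.160000, 0.184294) = 0.726036
  k4 = f(1.320000, 0.302332) = 0.810466
  p ← 0.070000 + (0.32/6)·(k1 + 2k2 + 2k3 + k4) = 0.302008
s=1.320000, p=0.302008:
  k1 = f(1.320000, 0.302008) = 0.810039
  k2 = f(1.480000, 0.431614) = 0.920292
  k3 = f(1.480000, 0.449254) = 0.943578
  k4 = f(1.640000, 0.603953) = 1.095947
  p ← 0.302008 + (0.32/6)·(k1 + 2k2 + 2k3 + k4) = 0.602473
p(1.64) ≈ 0.6025

0.6025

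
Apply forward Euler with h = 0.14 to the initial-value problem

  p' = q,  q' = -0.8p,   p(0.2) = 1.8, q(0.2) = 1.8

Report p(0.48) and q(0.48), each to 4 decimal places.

2.2758, 1.3686

Euler on (p,q): p_{n+1} = p_n + h·p', q_{n+1} = q_n + h·q'.
0.200000: (1.800000, 1.800000); f=(1.800000, -1.440000) → (2.052000, 1.598400)
0.340000: (2.052000, 1.598400); f=(1.598400, -1.641600) → (2.275776, 1.368576)
(p(0.48), q(0.48)) ≈ (2.2758, 1.3686)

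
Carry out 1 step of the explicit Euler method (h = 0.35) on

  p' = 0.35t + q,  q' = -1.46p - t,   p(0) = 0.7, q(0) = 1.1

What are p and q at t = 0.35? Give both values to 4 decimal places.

Euler on (p,q): p_{n+1} = p_n + h·p', q_{n+1} = q_n + h·q'.
0.000000: (0.700000, 1.100000); f=(1.100000, -1.022000) → (1.085000, 0.742300)
(p(0.35), q(0.35)) ≈ (1.0850, 0.7423)

1.0850, 0.7423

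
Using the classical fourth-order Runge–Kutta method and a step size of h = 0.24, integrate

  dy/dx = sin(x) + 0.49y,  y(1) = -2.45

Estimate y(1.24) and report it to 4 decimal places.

-2.5273

RK4: k1 = f(x_n, y_n); k2 = f(x_n + h/2, y_n + (h/2)·k1); k3 = f(x_n + h/2, y_n + (h/2)·k2); k4 = f(x_n + h, y_n + h·k3); y_{n+1} = y_n + (h/6)·(k1 + 2k2 + 2k3 + k4).
x=1.000000, y=-2.450000:
  k1 = f(1.000000, -2.450000) = -0.359029
  k2 = f(1.120000, -2.493083) = -0.321510
  k3 = f(1.120000, -2.488581) = -0.319304
  k4 = f(1.240000, -2.526633) = -0.292266
  y ← -2.450000 + (0.24/6)·(k1 + 2k2 + 2k3 + k4) = -2.527317
y(1.24) ≈ -2.5273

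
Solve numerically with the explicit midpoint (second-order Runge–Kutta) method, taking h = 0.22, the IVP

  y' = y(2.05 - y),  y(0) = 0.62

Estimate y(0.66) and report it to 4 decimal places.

Midpoint: k1 = f(s_n, y_n); k2 = f(s_n + h/2, y_n + (h/2)·k1); y_{n+1} = y_n + h·k2.
s=0.000000, y=0.620000:
  k1 = f(0.000000, 0.620000) = 0.886600
  k2 = f(0.110000, 0.717526) = 0.956085
  y ← 0.620000 + 0.22·0.956085 = 0.830339
s=0.220000, y=0.830339:
  k1 = f(0.220000, 0.830339) = 1.012732
  k2 = f(0.330000, 0.941739) = 1.043693
  y ← 0.830339 + 0.22·1.043693 = 1.059951
s=0.440000, y=1.059951:
  k1 = f(0.440000, 1.059951) = 1.049403
  k2 = f(0.550000, 1.175385) = 1.028009
  y ← 1.059951 + 0.22·1.028009 = 1.286113
y(0.66) ≈ 1.2861

1.2861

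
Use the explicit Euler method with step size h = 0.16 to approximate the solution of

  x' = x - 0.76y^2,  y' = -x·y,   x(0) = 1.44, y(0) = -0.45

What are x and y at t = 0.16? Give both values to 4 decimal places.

Euler on (x,y): x_{n+1} = x_n + h·x', y_{n+1} = y_n + h·y'.
0.000000: (1.440000, -0.450000); f=(1.286100, 0.648000) → (1.645776, -0.346320)
(x(0.16), y(0.16)) ≈ (1.6458, -0.3463)

1.6458, -0.3463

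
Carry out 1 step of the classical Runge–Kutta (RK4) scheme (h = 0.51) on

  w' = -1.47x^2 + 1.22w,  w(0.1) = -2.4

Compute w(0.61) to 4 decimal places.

-4.6036

RK4: k1 = f(x_n, w_n); k2 = f(x_n + h/2, w_n + (h/2)·k1); k3 = f(x_n + h/2, w_n + (h/2)·k2); k4 = f(x_n + h, w_n + h·k3); w_{n+1} = w_n + (h/6)·(k1 + 2k2 + 2k3 + k4).
x=0.100000, w=-2.400000:
  k1 = f(0.100000, -2.400000) = -2.942700
  k2 = f(0.355000, -3.150389) = -4.028731
  k3 = f(0.355000, -3.427326) = -4.366595
  k4 = f(0.610000, -4.626963) = -6.191882
  w ← -2.400000 + (0.51/6)·(k1 + 2k2 + 2k3 + k4) = -4.603645
w(0.61) ≈ -4.6036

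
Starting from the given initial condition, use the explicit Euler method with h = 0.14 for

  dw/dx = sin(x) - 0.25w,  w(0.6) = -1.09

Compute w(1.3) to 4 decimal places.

-0.4148

Euler: w_{n+1} = w_n + h·f(x_n, w_n).
x=0.600000, w=-1.090000: f=0.837142 → w ← -1.090000 + 0.14·0.837142 = -0.972800
x=0.740000, w=-0.972800: f=0.917488 → w ← -0.972800 + 0.14·0.917488 = -0.844352
x=0.880000, w=-0.844352: f=0.981827 → w ← -0.844352 + 0.14·0.981827 = -0.706896
x=1.020000, w=-0.706896: f=1.028832 → w ← -0.706896 + 0.14·1.028832 = -0.562860
x=1.160000, w=-0.562860: f=1.057518 → w ← -0.562860 + 0.14·1.057518 = -0.414807
w(1.3) ≈ -0.4148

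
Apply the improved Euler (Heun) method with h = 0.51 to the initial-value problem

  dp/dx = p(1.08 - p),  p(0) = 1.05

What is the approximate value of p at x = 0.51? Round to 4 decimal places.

Heun: k1 = f(x_n, p_n); k2 = f(x_n + h, p_n + h·k1); p_{n+1} = p_n + (h/2)·(k1 + k2).
x=0.000000, p=1.050000:
  k1 = f(0.000000, 1.050000) = 0.031500
  k2 = f(0.510000, 1.066065) = 0.014856
  p ← 1.050000 + (0.51/2)·(0.031500 + 0.014856) = 1.061821
p(0.51) ≈ 1.0618

1.0618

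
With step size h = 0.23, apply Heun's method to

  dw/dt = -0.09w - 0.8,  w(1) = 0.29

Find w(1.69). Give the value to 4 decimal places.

-0.2626

Heun: k1 = f(t_n, w_n); k2 = f(t_n + h, w_n + h·k1); w_{n+1} = w_n + (h/2)·(k1 + k2).
t=1.000000, w=0.290000:
  k1 = f(1.000000, 0.290000) = -0.826100
  k2 = f(1.230000, 0.099997) = -0.809000
  w ← 0.290000 + (0.23/2)·(-0.826100 + (-0.809000)) = 0.101964
t=1.230000, w=0.101964:
  k1 = f(1.230000, 0.101964) = -0.809177
  k2 = f(1.460000, -0.084147) = -0.792427
  w ← 0.101964 + (0.23/2)·(-0.809177 + (-0.792427)) = -0.082221
t=1.460000, w=-0.082221:
  k1 = f(1.460000, -0.082221) = -0.792600
  k2 = f(1.690000, -0.264519) = -0.776193
  w ← -0.082221 + (0.23/2)·(-0.792600 + (-0.776193)) = -0.262632
w(1.69) ≈ -0.2626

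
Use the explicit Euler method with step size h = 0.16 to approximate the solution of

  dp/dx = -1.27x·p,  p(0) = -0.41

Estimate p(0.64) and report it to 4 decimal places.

-0.3347

Euler: p_{n+1} = p_n + h·f(x_n, p_n).
x=0.000000, p=-0.410000: f=0.000000 → p ← -0.410000 + 0.16·0.000000 = -0.410000
x=0.160000, p=-0.410000: f=0.083312 → p ← -0.410000 + 0.16·0.083312 = -0.396670
x=0.320000, p=-0.396670: f=0.161207 → p ← -0.396670 + 0.16·0.161207 = -0.370877
x=0.480000, p=-0.370877: f=0.226087 → p ← -0.370877 + 0.16·0.226087 = -0.334703
p(0.64) ≈ -0.3347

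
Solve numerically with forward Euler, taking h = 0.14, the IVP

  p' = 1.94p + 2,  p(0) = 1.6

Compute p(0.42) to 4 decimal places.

Euler: p_{n+1} = p_n + h·f(x_n, p_n).
x=0.000000, p=1.600000: f=5.104000 → p ← 1.600000 + 0.14·5.104000 = 2.314560
x=0.140000, p=2.314560: f=6.490246 → p ← 2.314560 + 0.14·6.490246 = 3.223194
x=0.280000, p=3.223194: f=8.252997 → p ← 3.223194 + 0.14·8.252997 = 4.378614
p(0.42) ≈ 4.3786

4.3786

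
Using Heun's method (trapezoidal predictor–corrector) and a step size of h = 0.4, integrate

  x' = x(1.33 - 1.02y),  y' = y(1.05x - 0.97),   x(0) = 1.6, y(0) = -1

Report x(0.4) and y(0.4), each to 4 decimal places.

3.9907, -1.7299

Heun on (x,y): k1 = f(t_n, state_n); k2 = f(t_n + h, state_n + h·k1); state_{n+1} = state_n + (h/2)·(k1 + k2).
0.000000: (1.600000, -1.000000)
  k1 = (3.760000, -0.710000)
  predictor → (3.104000, -1.284000)
  k2 = (8.193567, -2.939333)
  → (3.990713, -1.729867)
(x(0.4), y(0.4)) ≈ (3.9907, -1.7299)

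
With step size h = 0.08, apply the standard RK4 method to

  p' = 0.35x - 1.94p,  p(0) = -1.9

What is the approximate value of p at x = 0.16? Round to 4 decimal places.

-1.3889

RK4: k1 = f(x_n, p_n); k2 = f(x_n + h/2, p_n + (h/2)·k1); k3 = f(x_n + h/2, p_n + (h/2)·k2); k4 = f(x_n + h, p_n + h·k3); p_{n+1} = p_n + (h/6)·(k1 + 2k2 + 2k3 + k4).
x=0.000000, p=-1.900000:
  k1 = f(0.000000, -1.900000) = 3.686000
  k2 = f(0.040000, -1.752560) = 3.413966
  k3 = f(0.040000, -1.763441) = 3.435076
  k4 = f(0.080000, -1.625194) = 3.180876
  p ← -1.900000 + (0.08/6)·(k1 + 2k2 + 2k3 + k4) = -1.625801
x=0.080000, p=-1.625801:
  k1 = f(0.080000, -1.625801) = 3.182053
  k2 = f(0.120000, -1.498518) = 2.949126
  k3 = f(0.120000, -1.507835) = 2.967201
  k4 = f(0.160000, -1.388424) = 2.749543
  p ← -1.625801 + (0.08/6)·(k1 + 2k2 + 2k3 + k4) = -1.388944
p(0.16) ≈ -1.3889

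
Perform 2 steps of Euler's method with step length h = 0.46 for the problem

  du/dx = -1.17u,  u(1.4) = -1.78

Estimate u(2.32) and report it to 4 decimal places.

-0.3796

Euler: u_{n+1} = u_n + h·f(x_n, u_n).
x=1.400000, u=-1.780000: f=2.082600 → u ← -1.780000 + 0.46·2.082600 = -0.822004
x=1.860000, u=-0.822004: f=0.961745 → u ← -0.822004 + 0.46·0.961745 = -0.379601
u(2.32) ≈ -0.3796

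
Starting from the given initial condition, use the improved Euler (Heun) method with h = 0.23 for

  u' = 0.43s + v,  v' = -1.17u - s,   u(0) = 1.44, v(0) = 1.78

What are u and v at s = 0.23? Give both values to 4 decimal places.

1.8162, 1.3110

Heun on (u,v): k1 = f(s_n, state_n); k2 = f(s_n + h, state_n + h·k1); state_{n+1} = state_n + (h/2)·(k1 + k2).
0.000000: (1.440000, 1.780000)
  k1 = (1.780000, -1.684800)
  predictor → (1.849400, 1.392496)
  k2 = (1.491396, -2.393798)
  → (1.816211, 1.310961)
(u(0.23), v(0.23)) ≈ (1.8162, 1.3110)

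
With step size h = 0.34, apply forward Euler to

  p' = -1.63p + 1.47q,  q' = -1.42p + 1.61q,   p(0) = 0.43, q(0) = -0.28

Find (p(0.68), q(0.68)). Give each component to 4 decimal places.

Euler on (p,q): p_{n+1} = p_n + h·p', q_{n+1} = q_n + h·q'.
0.000000: (0.430000, -0.280000); f=(-1.112500, -1.061400) → (0.051750, -0.640876)
0.340000: (0.051750, -0.640876); f=(-1.026440, -1.105295) → (-0.297240, -1.016676)
(p(0.68), q(0.68)) ≈ (-0.2972, -1.0167)

-0.2972, -1.0167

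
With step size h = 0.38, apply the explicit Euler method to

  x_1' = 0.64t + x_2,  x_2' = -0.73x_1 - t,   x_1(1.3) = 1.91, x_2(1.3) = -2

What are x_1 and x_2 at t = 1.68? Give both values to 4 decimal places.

1.4662, -3.0238

Euler on (x_1,x_2): x_1_{n+1} = x_1_n + h·x_1', x_2_{n+1} = x_2_n + h·x_2'.
1.300000: (1.910000, -2.000000); f=(-1.168000, -2.694300) → (1.466160, -3.023834)
(x_1(1.68), x_2(1.68)) ≈ (1.4662, -3.0238)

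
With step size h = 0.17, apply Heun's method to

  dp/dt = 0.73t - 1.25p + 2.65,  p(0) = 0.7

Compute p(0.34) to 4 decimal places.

Heun: k1 = f(t_n, p_n); k2 = f(t_n + h, p_n + h·k1); p_{n+1} = p_n + (h/2)·(k1 + k2).
t=0.000000, p=0.700000:
  k1 = f(0.000000, 0.700000) = 1.775000
  k2 = f(0.170000, 1.001750) = 1.521913
  p ← 0.700000 + (0.17/2)·(1.775000 + 1.521913) = 0.980238
t=0.170000, p=0.980238:
  k1 = f(0.170000, 0.980238) = 1.548803
  k2 = f(0.340000, 1.243534) = 1.343782
  p ← 0.980238 + (0.17/2)·(1.548803 + 1.343782) = 1.226107
p(0.34) ≈ 1.2261

1.2261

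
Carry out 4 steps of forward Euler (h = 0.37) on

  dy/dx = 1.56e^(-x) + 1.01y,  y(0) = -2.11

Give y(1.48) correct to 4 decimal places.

-4.6965

Euler: y_{n+1} = y_n + h·f(x_n, y_n).
x=0.000000, y=-2.110000: f=-0.571100 → y ← -2.110000 + 0.37·(-0.571100) = -2.321307
x=0.370000, y=-2.321307: f=-1.266975 → y ← -2.321307 + 0.37·(-1.266975) = -2.790088
x=0.740000, y=-2.790088: f=-2.073691 → y ← -2.790088 + 0.37·(-2.073691) = -3.557353
x=1.110000, y=-3.557353: f=-3.078815 → y ← -3.557353 + 0.37·(-3.078815) = -4.696515
y(1.48) ≈ -4.6965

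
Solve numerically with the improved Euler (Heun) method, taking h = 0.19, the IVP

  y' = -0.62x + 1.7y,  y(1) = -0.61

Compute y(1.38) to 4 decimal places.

-1.5311

Heun: k1 = f(x_n, y_n); k2 = f(x_n + h, y_n + h·k1); y_{n+1} = y_n + (h/2)·(k1 + k2).
x=1.000000, y=-0.610000:
  k1 = f(1.000000, -0.610000) = -1.657000
  k2 = f(1.190000, -0.924830) = -2.310011
  y ← -0.610000 + (0.19/2)·(-1.657000 + (-2.310011)) = -0.986866
x=1.190000, y=-0.986866:
  k1 = f(1.190000, -0.986866) = -2.415472
  k2 = f(1.380000, -1.445806) = -3.313470
  y ← -0.986866 + (0.19/2)·(-2.415472 + (-3.313470)) = -1.531116
y(1.38) ≈ -1.5311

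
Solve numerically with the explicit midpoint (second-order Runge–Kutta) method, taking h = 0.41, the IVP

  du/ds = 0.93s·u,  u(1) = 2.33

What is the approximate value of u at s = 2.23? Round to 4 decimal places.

Midpoint: k1 = f(s_n, u_n); k2 = f(s_n + h/2, u_n + (h/2)·k1); u_{n+1} = u_n + h·k2.
s=1.000000, u=2.330000:
  k1 = f(1.000000, 2.330000) = 2.166900
  k2 = f(1.205000, 2.774215) = 3.108923
  u ← 2.330000 + 0.41·3.108923 = 3.604659
s=1.410000, u=3.604659:
  k1 = f(1.410000, 3.604659) = 4.726789
  k2 = f(1.615000, 4.573650) = 6.869394
  u ← 3.604659 + 0.41·6.869394 = 6.421110
s=1.820000, u=6.421110:
  k1 = f(1.820000, 6.421110) = 10.868371
  k2 = f(2.025000, 8.649126) = 16.288467
  u ← 6.421110 + 0.41·16.288467 = 13.099382
u(2.23) ≈ 13.0994

13.0994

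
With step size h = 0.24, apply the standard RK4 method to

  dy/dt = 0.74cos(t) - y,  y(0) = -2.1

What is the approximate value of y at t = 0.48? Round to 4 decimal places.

-1.0294

RK4: k1 = f(t_n, y_n); k2 = f(t_n + h/2, y_n + (h/2)·k1); k3 = f(t_n + h/2, y_n + (h/2)·k2); k4 = f(t_n + h, y_n + h·k3); y_{n+1} = y_n + (h/6)·(k1 + 2k2 + 2k3 + k4).
t=0.000000, y=-2.100000:
  k1 = f(0.000000, -2.100000) = 2.840000
  k2 = f(0.120000, -1.759200) = 2.493878
  k3 = f(0.120000, -1.800735) = 2.535413
  k4 = f(0.240000, -1.491501) = 2.210291
  y ← -2.100000 + (0.24/6)·(k1 + 2k2 + 2k3 + k4) = -1.495645
t=0.240000, y=-1.495645:
  k1 = f(0.240000, -1.495645) = 2.214435
  k2 = f(0.360000, -1.229913) = 1.922476
  k3 = f(0.360000, -1.264948) = 1.957512
  k4 = f(0.480000, -1.025842) = 1.682219
  y ← -1.495645 + (0.24/6)·(k1 + 2k2 + 2k3 + k4) = -1.029380
y(0.48) ≈ -1.0294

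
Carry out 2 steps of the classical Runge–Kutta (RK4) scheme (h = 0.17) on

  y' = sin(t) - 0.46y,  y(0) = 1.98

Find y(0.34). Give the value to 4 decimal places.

1.7477

RK4: k1 = f(t_n, y_n); k2 = f(t_n + h/2, y_n + (h/2)·k1); k3 = f(t_n + h/2, y_n + (h/2)·k2); k4 = f(t_n + h, y_n + h·k3); y_{n+1} = y_n + (h/6)·(k1 + 2k2 + 2k3 + k4).
t=0.000000, y=1.980000:
  k1 = f(0.000000, 1.980000) = -0.910800
  k2 = f(0.085000, 1.902582) = -0.790290
  k3 = f(0.085000, 1.912825) = -0.795002
  k4 = f(0.170000, 1.844850) = -0.679448
  y ← 1.980000 + (0.17/6)·(k1 + 2k2 + 2k3 + k4) = 1.845110
t=0.170000, y=1.845110:
  k1 = f(0.170000, 1.845110) = -0.679568
  k2 = f(0.255000, 1.787346) = -0.569934
  k3 = f(0.255000, 1.796665) = -0.574221
  k4 = f(0.340000, 1.747492) = -0.470359
  y ← 1.845110 + (0.17/6)·(k1 + 2k2 + 2k3 + k4) = 1.747693
y(0.34) ≈ 1.7477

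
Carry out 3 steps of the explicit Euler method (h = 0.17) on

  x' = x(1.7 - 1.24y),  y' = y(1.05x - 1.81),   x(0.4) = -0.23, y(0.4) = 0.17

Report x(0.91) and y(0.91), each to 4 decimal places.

-0.4648, 0.0445

Euler on (x,y): x_{n+1} = x_n + h·x', y_{n+1} = y_n + h·y'.
0.400000: (-0.230000, 0.170000); f=(-0.342516, -0.348755) → (-0.288228, 0.110712)
0.570000: (-0.288228, 0.110712); f=(-0.450419, -0.233894) → (-0.364799, 0.070950)
0.740000: (-0.364799, 0.070950); f=(-0.588064, -0.155595) → (-0.464770, 0.044498)
(x(0.91), y(0.91)) ≈ (-0.4648, 0.0445)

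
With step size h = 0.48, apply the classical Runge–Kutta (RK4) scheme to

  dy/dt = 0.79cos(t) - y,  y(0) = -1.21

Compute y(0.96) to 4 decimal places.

-0.0650

RK4: k1 = f(t_n, y_n); k2 = f(t_n + h/2, y_n + (h/2)·k1); k3 = f(t_n + h/2, y_n + (h/2)·k2); k4 = f(t_n + h, y_n + h·k3); y_{n+1} = y_n + (h/6)·(k1 + 2k2 + 2k3 + k4).
t=0.000000, y=-1.210000:
  k1 = f(0.000000, -1.210000) = 2.000000
  k2 = f(0.240000, -0.730000) = 1.497357
  k3 = f(0.240000, -0.850634) = 1.617991
  k4 = f(0.480000, -0.433364) = 1.134090
  y ← -1.210000 + (0.48/6)·(k1 + 2k2 + 2k3 + k4) = -0.460817
t=0.480000, y=-0.460817:
  k1 = f(0.480000, -0.460817) = 1.161543
  k2 = f(0.720000, -0.182047) = 0.775973
  k3 = f(0.720000, -0.274583) = 0.868510
  k4 = f(0.960000, -0.043932) = 0.497013
  y ← -0.460817 + (0.48/6)·(k1 + 2k2 + 2k3 + k4) = -0.065015
y(0.96) ≈ -0.0650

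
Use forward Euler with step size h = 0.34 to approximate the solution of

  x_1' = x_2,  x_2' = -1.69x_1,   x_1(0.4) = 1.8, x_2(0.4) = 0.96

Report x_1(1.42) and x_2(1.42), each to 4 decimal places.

Euler on (x_1,x_2): x_1_{n+1} = x_1_n + h·x_1', x_2_{n+1} = x_2_n + h·x_2'.
0.400000: (1.800000, 0.960000); f=(0.960000, -3.042000) → (2.126400, -0.074280)
0.740000: (2.126400, -0.074280); f=(-0.074280, -3.593616) → (2.101145, -1.296109)
1.080000: (2.101145, -1.296109); f=(-1.296109, -3.550935) → (1.660468, -2.503427)
(x_1(1.42), x_2(1.42)) ≈ (1.6605, -2.5034)

1.6605, -2.5034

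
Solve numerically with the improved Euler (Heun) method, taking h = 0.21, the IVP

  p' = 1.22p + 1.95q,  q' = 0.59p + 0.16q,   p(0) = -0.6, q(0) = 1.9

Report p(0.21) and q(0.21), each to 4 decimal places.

Heun on (p,q): k1 = f(s_n, state_n); k2 = f(s_n + h, state_n + h·k1); state_{n+1} = state_n + (h/2)·(k1 + k2).
0.000000: (-0.600000, 1.900000)
  k1 = (2.973000, -0.050000)
  predictor → (0.024330, 1.889500)
  k2 = (3.714208, 0.316675)
  → (0.102157, 1.928001)
(p(0.21), q(0.21)) ≈ (0.1022, 1.9280)

0.1022, 1.9280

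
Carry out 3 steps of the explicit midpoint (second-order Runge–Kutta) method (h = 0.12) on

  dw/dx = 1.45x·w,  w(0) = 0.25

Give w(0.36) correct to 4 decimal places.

0.2745

Midpoint: k1 = f(x_n, w_n); k2 = f(x_n + h/2, w_n + (h/2)·k1); w_{n+1} = w_n + h·k2.
x=0.000000, w=0.250000:
  k1 = f(0.000000, 0.250000) = 0.000000
  k2 = f(0.060000, 0.250000) = 0.021750
  w ← 0.250000 + 0.12·0.021750 = 0.252610
x=0.120000, w=0.252610:
  k1 = f(0.120000, 0.252610) = 0.043954
  k2 = f(0.180000, 0.255247) = 0.066620
  w ← 0.252610 + 0.12·0.066620 = 0.260604
x=0.240000, w=0.260604:
  k1 = f(0.240000, 0.260604) = 0.090690
  k2 = f(0.300000, 0.266046) = 0.115730
  w ← 0.260604 + 0.12·0.115730 = 0.274492
w(0.36) ≈ 0.2745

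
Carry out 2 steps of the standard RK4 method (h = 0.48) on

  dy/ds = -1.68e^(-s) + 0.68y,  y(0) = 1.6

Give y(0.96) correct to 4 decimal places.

RK4: k1 = f(s_n, y_n); k2 = f(s_n + h/2, y_n + (h/2)·k1); k3 = f(s_n + h/2, y_n + (h/2)·k2); k4 = f(s_n + h, y_n + h·k3); y_{n+1} = y_n + (h/6)·(k1 + 2k2 + 2k3 + k4).
s=0.000000, y=1.600000:
  k1 = f(0.000000, 1.600000) = -0.592000
  k2 = f(0.240000, 1.457920) = -0.330149
  k3 = f(0.240000, 1.520764) = -0.287415
  k4 = f(0.480000, 1.462041) = -0.045368
  y ← 1.600000 + (0.48/6)·(k1 + 2k2 + 2k3 + k4) = 1.450200
s=0.480000, y=1.450200:
  k1 = f(0.480000, 1.450200) = -0.053420
  k2 = f(0.720000, 1.437379) = 0.159674
  k3 = f(0.720000, 1.488522) = 0.194451
  k4 = f(0.960000, 1.543537) = 0.406345
  y ← 1.450200 + (0.48/6)·(k1 + 2k2 + 2k3 + k4) = 1.535094
y(0.96) ≈ 1.5351

1.5351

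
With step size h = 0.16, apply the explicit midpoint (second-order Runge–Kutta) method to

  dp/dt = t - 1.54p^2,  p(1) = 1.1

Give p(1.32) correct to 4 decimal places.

0.9737

Midpoint: k1 = f(t_n, p_n); k2 = f(t_n + h/2, p_n + (h/2)·k1); p_{n+1} = p_n + h·k2.
t=1.000000, p=1.100000:
  k1 = f(1.000000, 1.100000) = -0.863400
  k2 = f(1.080000, 1.030928) = -0.556731
  p ← 1.100000 + 0.16·(-0.556731) = 1.010923
t=1.160000, p=1.010923:
  k1 = f(1.160000, 1.010923) = -0.413827
  k2 = f(1.240000, 0.977817) = -0.232434
  p ← 1.010923 + 0.16·(-0.232434) = 0.973734
p(1.32) ≈ 0.9737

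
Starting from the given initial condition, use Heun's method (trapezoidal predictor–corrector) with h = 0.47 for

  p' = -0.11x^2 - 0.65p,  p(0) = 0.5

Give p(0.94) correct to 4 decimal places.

Heun: k1 = f(x_n, p_n); k2 = f(x_n + h, p_n + h·k1); p_{n+1} = p_n + (h/2)·(k1 + k2).
x=0.000000, p=0.500000:
  k1 = f(0.000000, 0.500000) = -0.325000
  k2 = f(0.470000, 0.347250) = -0.250011
  p ← 0.500000 + (0.47/2)·(-0.325000 + (-0.250011)) = 0.364872
x=0.470000, p=0.364872:
  k1 = f(0.470000, 0.364872) = -0.261466
  k2 = f(0.940000, 0.241983) = -0.254485
  p ← 0.364872 + (0.47/2)·(-0.261466 + (-0.254485)) = 0.243624
p(0.94) ≈ 0.2436

0.2436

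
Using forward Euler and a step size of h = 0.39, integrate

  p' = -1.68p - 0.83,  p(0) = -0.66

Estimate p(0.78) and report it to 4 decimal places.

-0.5138

Euler: p_{n+1} = p_n + h·f(t_n, p_n).
t=0.000000, p=-0.660000: f=0.278800 → p ← -0.660000 + 0.39·0.278800 = -0.551268
t=0.390000, p=-0.551268: f=0.096130 → p ← -0.551268 + 0.39·0.096130 = -0.513777
p(0.78) ≈ -0.5138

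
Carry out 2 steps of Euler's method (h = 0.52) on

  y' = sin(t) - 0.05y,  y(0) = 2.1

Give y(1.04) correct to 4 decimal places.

2.2506

Euler: y_{n+1} = y_n + h·f(t_n, y_n).
t=0.000000, y=2.100000: f=-0.105000 → y ← 2.100000 + 0.52·(-0.105000) = 2.045400
t=0.520000, y=2.045400: f=0.394610 → y ← 2.045400 + 0.52·0.394610 = 2.250597
y(1.04) ≈ 2.2506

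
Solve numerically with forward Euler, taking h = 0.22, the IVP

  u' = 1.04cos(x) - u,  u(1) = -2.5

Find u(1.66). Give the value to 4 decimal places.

-1.0200

Euler: u_{n+1} = u_n + h·f(x_n, u_n).
x=1.000000, u=-2.500000: f=3.061914 → u ← -2.500000 + 0.22·3.061914 = -1.826379
x=1.220000, u=-1.826379: f=2.183770 → u ← -1.826379 + 0.22·2.183770 = -1.345949
x=1.440000, u=-1.345949: f=1.481590 → u ← -1.345949 + 0.22·1.481590 = -1.020000
u(1.66) ≈ -1.0200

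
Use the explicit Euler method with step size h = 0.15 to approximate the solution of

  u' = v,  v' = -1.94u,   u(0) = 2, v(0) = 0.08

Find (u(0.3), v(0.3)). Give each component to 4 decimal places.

1.9367, -1.0875

Euler on (u,v): u_{n+1} = u_n + h·u', v_{n+1} = v_n + h·v'.
0.000000: (2.000000, 0.080000); f=(0.080000, -3.880000) → (2.012000, -0.502000)
0.150000: (2.012000, -0.502000); f=(-0.502000, -3.903280) → (1.936700, -1.087492)
(u(0.3), v(0.3)) ≈ (1.9367, -1.0875)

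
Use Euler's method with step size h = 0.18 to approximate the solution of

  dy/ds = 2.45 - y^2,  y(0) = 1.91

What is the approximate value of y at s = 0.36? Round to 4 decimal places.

1.6186

Euler: y_{n+1} = y_n + h·f(s_n, y_n).
s=0.000000, y=1.910000: f=-1.198100 → y ← 1.910000 + 0.18·(-1.198100) = 1.694342
s=0.180000, y=1.694342: f=-0.420795 → y ← 1.694342 + 0.18·(-0.420795) = 1.618599
y(0.36) ≈ 1.6186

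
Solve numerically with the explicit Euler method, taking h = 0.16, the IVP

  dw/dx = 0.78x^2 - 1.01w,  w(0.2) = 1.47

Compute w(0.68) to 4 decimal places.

0.9171

Euler: w_{n+1} = w_n + h·f(x_n, w_n).
x=0.200000, w=1.470000: f=-1.453500 → w ← 1.470000 + 0.16·(-1.453500) = 1.237440
x=0.360000, w=1.237440: f=-1.148726 → w ← 1.237440 + 0.16·(-1.148726) = 1.053644
x=0.520000, w=1.053644: f=-0.853268 → w ← 1.053644 + 0.16·(-0.853268) = 0.917121
w(0.68) ≈ 0.9171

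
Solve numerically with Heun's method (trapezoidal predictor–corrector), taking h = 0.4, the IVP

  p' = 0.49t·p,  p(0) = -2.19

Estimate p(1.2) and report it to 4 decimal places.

Heun: k1 = f(t_n, p_n); k2 = f(t_n + h, p_n + h·k1); p_{n+1} = p_n + (h/2)·(k1 + k2).
t=0.000000, p=-2.190000:
  k1 = f(0.000000, -2.190000) = 0.000000
  k2 = f(0.400000, -2.190000) = -0.429240
  p ← -2.190000 + (0.4/2)·(0.000000 + (-0.429240)) = -2.275848
t=0.400000, p=-2.275848:
  k1 = f(0.400000, -2.275848) = -0.446066
  k2 = f(0.800000, -2.454274) = -0.962076
  p ← -2.275848 + (0.4/2)·(-0.446066 + (-0.962076)) = -2.557476
t=0.800000, p=-2.557476:
  k1 = f(0.800000, -2.557476) = -1.002531
  k2 = f(1.200000, -2.958489) = -1.739591
  p ← -2.557476 + (0.4/2)·(-1.002531 + (-1.739591)) = -3.105901
p(1.2) ≈ -3.1059

-3.1059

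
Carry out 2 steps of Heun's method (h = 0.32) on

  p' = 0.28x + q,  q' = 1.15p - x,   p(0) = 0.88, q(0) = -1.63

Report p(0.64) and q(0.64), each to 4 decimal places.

Heun on (p,q): k1 = f(x_n, state_n); k2 = f(x_n + h, state_n + h·k1); state_{n+1} = state_n + (h/2)·(k1 + k2).
0.000000: (0.880000, -1.630000)
  k1 = (-1.630000, 1.012000)
  predictor → (0.358400, -1.306160)
  k2 = (-1.216560, 0.092160)
  → (0.424550, -1.453334)
0.320000: (0.424550, -1.453334)
  k1 = (-1.363734, 0.168233)
  predictor → (-0.011845, -1.399500)
  k2 = (-1.220300, -0.653621)
  → (0.011105, -1.530997)
(p(0.64), q(0.64)) ≈ (0.0111, -1.5310)

0.0111, -1.5310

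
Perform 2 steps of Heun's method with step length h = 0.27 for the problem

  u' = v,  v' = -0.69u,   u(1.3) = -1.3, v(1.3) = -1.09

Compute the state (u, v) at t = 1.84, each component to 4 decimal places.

Heun on (u,v): k1 = f(t_n, state_n); k2 = f(t_n + h, state_n + h·k1); state_{n+1} = state_n + (h/2)·(k1 + k2).
1.300000: (-1.300000, -1.090000)
  k1 = (-1.090000, 0.897000)
  predictor → (-1.594300, -0.847810)
  k2 = (-0.847810, 1.100067)
  → (-1.561604, -0.820396)
1.570000: (-1.561604, -0.820396)
  k1 = (-0.820396, 1.077507)
  predictor → (-1.783111, -0.529469)
  k2 = (-0.529469, 1.230347)
  → (-1.743836, -0.508836)
(u(1.84), v(1.84)) ≈ (-1.7438, -0.5088)

-1.7438, -0.5088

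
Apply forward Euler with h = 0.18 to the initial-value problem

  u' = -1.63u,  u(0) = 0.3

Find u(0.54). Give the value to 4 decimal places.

0.1058

Euler: u_{n+1} = u_n + h·f(s_n, u_n).
s=0.000000, u=0.300000: f=-0.489000 → u ← 0.300000 + 0.18·(-0.489000) = 0.211980
s=0.180000, u=0.211980: f=-0.345527 → u ← 0.211980 + 0.18·(-0.345527) = 0.149785
s=0.360000, u=0.149785: f=-0.244150 → u ← 0.149785 + 0.18·(-0.244150) = 0.105838
u(0.54) ≈ 0.1058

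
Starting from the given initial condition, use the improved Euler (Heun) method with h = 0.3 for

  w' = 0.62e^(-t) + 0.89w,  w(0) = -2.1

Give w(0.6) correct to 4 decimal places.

-3.1819

Heun: k1 = f(t_n, w_n); k2 = f(t_n + h, w_n + h·k1); w_{n+1} = w_n + (h/2)·(k1 + k2).
t=0.000000, w=-2.100000:
  k1 = f(0.000000, -2.100000) = -1.249000
  k2 = f(0.300000, -2.474700) = -1.743176
  w ← -2.100000 + (0.3/2)·(-1.249000 + (-1.743176)) = -2.548826
t=0.300000, w=-2.548826:
  k1 = f(0.300000, -2.548826) = -1.809148
  k2 = f(0.600000, -3.091571) = -2.411235
  w ← -2.548826 + (0.3/2)·(-1.809148 + (-2.411235)) = -3.181884
w(0.6) ≈ -3.1819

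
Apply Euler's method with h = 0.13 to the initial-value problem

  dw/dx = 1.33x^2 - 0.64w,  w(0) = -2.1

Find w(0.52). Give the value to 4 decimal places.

-1.4441

Euler: w_{n+1} = w_n + h·f(x_n, w_n).
x=0.000000, w=-2.100000: f=1.344000 → w ← -2.100000 + 0.13·1.344000 = -1.925280
x=0.130000, w=-1.925280: f=1.254656 → w ← -1.925280 + 0.13·1.254656 = -1.762175
x=0.260000, w=-1.762175: f=1.217700 → w ← -1.762175 + 0.13·1.217700 = -1.603874
x=0.390000, w=-1.603874: f=1.228772 → w ← -1.603874 + 0.13·1.228772 = -1.444133
w(0.52) ≈ -1.4441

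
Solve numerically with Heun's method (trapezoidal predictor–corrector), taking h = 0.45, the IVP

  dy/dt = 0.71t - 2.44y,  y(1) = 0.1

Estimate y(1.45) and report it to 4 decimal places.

0.2665

Heun: k1 = f(t_n, y_n); k2 = f(t_n + h, y_n + h·k1); y_{n+1} = y_n + (h/2)·(k1 + k2).
t=1.000000, y=0.100000:
  k1 = f(1.000000, 0.100000) = 0.466000
  k2 = f(1.450000, 0.309700) = 0.273832
  y ← 0.100000 + (0.45/2)·(0.466000 + 0.273832) = 0.266462
y(1.45) ≈ 0.2665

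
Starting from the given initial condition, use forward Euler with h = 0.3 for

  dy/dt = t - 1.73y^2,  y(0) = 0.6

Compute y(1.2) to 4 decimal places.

0.6428

Euler: y_{n+1} = y_n + h·f(t_n, y_n).
t=0.000000, y=0.600000: f=-0.622800 → y ← 0.600000 + 0.3·(-0.622800) = 0.413160
t=0.300000, y=0.413160: f=0.004687 → y ← 0.413160 + 0.3·0.004687 = 0.414566
t=0.600000, y=0.414566: f=0.302673 → y ← 0.414566 + 0.3·0.302673 = 0.505368
t=0.900000, y=0.505368: f=0.458163 → y ← 0.505368 + 0.3·0.458163 = 0.642817
y(1.2) ≈ 0.6428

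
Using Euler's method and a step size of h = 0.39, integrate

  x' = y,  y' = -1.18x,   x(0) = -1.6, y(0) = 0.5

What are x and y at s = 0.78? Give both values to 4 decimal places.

Euler on (x,y): x_{n+1} = x_n + h·x', y_{n+1} = y_n + h·y'.
0.000000: (-1.600000, 0.500000); f=(0.500000, 1.888000) → (-1.405000, 1.236320)
0.390000: (-1.405000, 1.236320); f=(1.236320, 1.657900) → (-0.922835, 1.882901)
(x(0.78), y(0.78)) ≈ (-0.9228, 1.8829)

-0.9228, 1.8829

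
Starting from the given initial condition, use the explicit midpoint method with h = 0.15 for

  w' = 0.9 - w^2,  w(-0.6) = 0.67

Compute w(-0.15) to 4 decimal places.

Midpoint: k1 = f(s_n, w_n); k2 = f(s_n + h/2, w_n + (h/2)·k1); w_{n+1} = w_n + h·k2.
s=-0.600000, w=0.670000:
  k1 = f(-0.600000, 0.670000) = 0.451100
  k2 = f(-0.525000, 0.703833) = 0.404620
  w ← 0.670000 + 0.15·0.404620 = 0.730693
s=-0.450000, w=0.730693:
  k1 = f(-0.450000, 0.730693) = 0.366088
  k2 = f(-0.375000, 0.758150) = 0.325209
  w ← 0.730693 + 0.15·0.325209 = 0.779474
s=-0.300000, w=0.779474:
  k1 = f(-0.300000, 0.779474) = 0.292420
  k2 = f(-0.225000, 0.801406) = 0.257749
  w ← 0.779474 + 0.15·0.257749 = 0.818137
w(-0.15) ≈ 0.8181

0.8181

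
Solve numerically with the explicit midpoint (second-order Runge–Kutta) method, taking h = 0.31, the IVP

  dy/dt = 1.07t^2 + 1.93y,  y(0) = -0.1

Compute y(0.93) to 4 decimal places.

Midpoint: k1 = f(t_n, y_n); k2 = f(t_n + h/2, y_n + (h/2)·k1); y_{n+1} = y_n + h·k2.
t=0.000000, y=-0.100000:
  k1 = f(0.000000, -0.100000) = -0.193000
  k2 = f(0.155000, -0.129915) = -0.225029
  y ← -0.100000 + 0.31·(-0.225029) = -0.169759
t=0.310000, y=-0.169759:
  k1 = f(0.310000, -0.169759) = -0.224808
  k2 = f(0.465000, -0.204604) = -0.163526
  y ← -0.169759 + 0.31·(-0.163526) = -0.220452
t=0.620000, y=-0.220452:
  k1 = f(0.620000, -0.220452) = -0.014164
  k2 = f(0.775000, -0.222647) = 0.212959
  y ← -0.220452 + 0.31·0.212959 = -0.154435
y(0.93) ≈ -0.1544

-0.1544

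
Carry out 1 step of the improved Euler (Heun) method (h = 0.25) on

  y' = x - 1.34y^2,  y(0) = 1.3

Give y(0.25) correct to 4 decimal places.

Heun: k1 = f(x_n, y_n); k2 = f(x_n + h, y_n + h·k1); y_{n+1} = y_n + (h/2)·(k1 + k2).
x=0.000000, y=1.300000:
  k1 = f(0.000000, 1.300000) = -2.264600
  k2 = f(0.250000, 0.733850) = -0.471638
  y ← 1.300000 + (0.25/2)·(-2.264600 + (-0.471638)) = 0.957970
y(0.25) ≈ 0.9580

0.9580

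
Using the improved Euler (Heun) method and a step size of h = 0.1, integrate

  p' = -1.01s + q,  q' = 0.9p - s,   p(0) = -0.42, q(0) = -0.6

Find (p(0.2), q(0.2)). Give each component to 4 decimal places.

-0.5693, -0.7077

Heun on (p,q): k1 = f(s_n, state_n); k2 = f(s_n + h, state_n + h·k1); state_{n+1} = state_n + (h/2)·(k1 + k2).
0.000000: (-0.420000, -0.600000)
  k1 = (-0.600000, -0.378000)
  predictor → (-0.480000, -0.637800)
  k2 = (-0.738800, -0.532000)
  → (-0.486940, -0.645500)
0.100000: (-0.486940, -0.645500)
  k1 = (-0.746500, -0.538246)
  predictor → (-0.561590, -0.699325)
  k2 = (-0.901325, -0.705431)
  → (-0.569331, -0.707684)
(p(0.2), q(0.2)) ≈ (-0.5693, -0.7077)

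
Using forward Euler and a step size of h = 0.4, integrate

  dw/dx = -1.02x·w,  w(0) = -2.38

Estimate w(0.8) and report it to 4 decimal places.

Euler: w_{n+1} = w_n + h·f(x_n, w_n).
x=0.000000, w=-2.380000: f=0.000000 → w ← -2.380000 + 0.4·0.000000 = -2.380000
x=0.400000, w=-2.380000: f=0.971040 → w ← -2.380000 + 0.4·0.971040 = -1.991584
w(0.8) ≈ -1.9916

-1.9916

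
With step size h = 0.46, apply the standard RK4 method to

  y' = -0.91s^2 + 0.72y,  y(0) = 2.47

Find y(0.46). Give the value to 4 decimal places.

3.4076

RK4: k1 = f(s_n, y_n); k2 = f(s_n + h/2, y_n + (h/2)·k1); k3 = f(s_n + h/2, y_n + (h/2)·k2); k4 = f(s_n + h, y_n + h·k3); y_{n+1} = y_n + (h/6)·(k1 + 2k2 + 2k3 + k4).
s=0.000000, y=2.470000:
  k1 = f(0.000000, 2.470000) = 1.778400
  k2 = f(0.230000, 2.879032) = 2.024764
  k3 = f(0.230000, 2.935696) = 2.065562
  k4 = f(0.460000, 3.420158) = 2.269958
  y ← 2.470000 + (0.46/6)·(k1 + 2k2 + 2k3 + k4) = 3.407557
y(0.46) ≈ 3.4076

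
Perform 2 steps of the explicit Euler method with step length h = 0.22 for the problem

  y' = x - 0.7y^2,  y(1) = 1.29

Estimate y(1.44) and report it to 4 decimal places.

Euler: y_{n+1} = y_n + h·f(x_n, y_n).
x=1.000000, y=1.290000: f=-0.164870 → y ← 1.290000 + 0.22·(-0.164870) = 1.253729
x=1.220000, y=1.253729: f=0.119715 → y ← 1.253729 + 0.22·0.119715 = 1.280066
y(1.44) ≈ 1.2801

1.2801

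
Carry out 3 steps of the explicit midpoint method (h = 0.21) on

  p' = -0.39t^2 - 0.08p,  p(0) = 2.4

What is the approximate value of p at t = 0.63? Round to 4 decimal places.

Midpoint: k1 = f(t_n, p_n); k2 = f(t_n + h/2, p_n + (h/2)·k1); p_{n+1} = p_n + h·k2.
t=0.000000, p=2.400000:
  k1 = f(0.000000, 2.400000) = -0.192000
  k2 = f(0.105000, 2.379840) = -0.194687
  p ← 2.400000 + 0.21·(-0.194687) = 2.359116
t=0.210000, p=2.359116:
  k1 = f(0.210000, 2.359116) = -0.205928
  k2 = f(0.315000, 2.337493) = -0.225697
  p ← 2.359116 + 0.21·(-0.225697) = 2.311719
t=0.420000, p=2.311719:
  k1 = f(0.420000, 2.311719) = -0.253734
  k2 = f(0.525000, 2.285077) = -0.290300
  p ← 2.311719 + 0.21·(-0.290300) = 2.250756
p(0.63) ≈ 2.2508

2.2508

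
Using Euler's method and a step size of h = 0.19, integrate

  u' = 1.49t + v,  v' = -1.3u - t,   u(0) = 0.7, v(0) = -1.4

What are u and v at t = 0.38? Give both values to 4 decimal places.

Euler on (u,v): u_{n+1} = u_n + h·u', v_{n+1} = v_n + h·v'.
0.000000: (0.700000, -1.400000); f=(-1.400000, -0.910000) → (0.434000, -1.572900)
0.190000: (0.434000, -1.572900); f=(-1.289800, -0.754200) → (0.188938, -1.716198)
(u(0.38), v(0.38)) ≈ (0.1889, -1.7162)

0.1889, -1.7162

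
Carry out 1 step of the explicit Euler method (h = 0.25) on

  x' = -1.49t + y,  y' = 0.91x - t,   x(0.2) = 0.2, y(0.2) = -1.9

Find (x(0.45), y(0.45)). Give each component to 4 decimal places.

-0.3495, -1.9045

Euler on (x,y): x_{n+1} = x_n + h·x', y_{n+1} = y_n + h·y'.
0.200000: (0.200000, -1.900000); f=(-2.198000, -0.018000) → (-0.349500, -1.904500)
(x(0.45), y(0.45)) ≈ (-0.3495, -1.9045)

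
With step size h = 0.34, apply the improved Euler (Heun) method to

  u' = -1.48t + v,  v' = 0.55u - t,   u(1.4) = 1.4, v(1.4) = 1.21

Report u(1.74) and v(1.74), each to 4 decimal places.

Heun on (u,v): k1 = f(t_n, state_n); k2 = f(t_n + h, state_n + h·k1); state_{n+1} = state_n + (h/2)·(k1 + k2).
1.400000: (1.400000, 1.210000)
  k1 = (-0.862000, -0.630000)
  predictor → (1.106920, 0.995800)
  k2 = (-1.579400, -1.131194)
  → (0.984962, 0.910597)
(u(1.74), v(1.74)) ≈ (0.9850, 0.9106)

0.9850, 0.9106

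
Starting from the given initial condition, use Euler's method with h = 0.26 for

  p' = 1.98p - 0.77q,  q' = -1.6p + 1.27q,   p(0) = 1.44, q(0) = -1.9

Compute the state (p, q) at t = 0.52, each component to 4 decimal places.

Euler on (p,q): p_{n+1} = p_n + h·p', q_{n+1} = q_n + h·q'.
0.000000: (1.440000, -1.900000); f=(4.314200, -4.717000) → (2.561692, -3.126420)
0.260000: (2.561692, -3.126420); f=(7.479494, -8.069261) → (4.506360, -5.224428)
(p(0.52), q(0.52)) ≈ (4.5064, -5.2244)

4.5064, -5.2244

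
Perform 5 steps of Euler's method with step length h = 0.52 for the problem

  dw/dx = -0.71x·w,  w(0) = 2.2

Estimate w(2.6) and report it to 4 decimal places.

Euler: w_{n+1} = w_n + h·f(x_n, w_n).
x=0.000000, w=2.200000: f=0.000000 → w ← 2.200000 + 0.52·0.000000 = 2.200000
x=0.520000, w=2.200000: f=-0.812240 → w ← 2.200000 + 0.52·(-0.812240) = 1.777635
x=1.040000, w=1.777635: f=-1.312606 → w ← 1.777635 + 0.52·(-1.312606) = 1.095080
x=1.560000, w=1.095080: f=-1.212911 → w ← 1.095080 + 0.52·(-1.212911) = 0.464367
x=2.080000, w=0.464367: f=-0.685777 → w ← 0.464367 + 0.52·(-0.685777) = 0.107763
w(2.6) ≈ 0.1078

0.1078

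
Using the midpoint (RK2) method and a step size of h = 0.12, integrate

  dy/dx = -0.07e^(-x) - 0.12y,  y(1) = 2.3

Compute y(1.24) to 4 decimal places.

2.2293

Midpoint: k1 = f(x_n, y_n); k2 = f(x_n + h/2, y_n + (h/2)·k1); y_{n+1} = y_n + h·k2.
x=1.000000, y=2.300000:
  k1 = f(1.000000, 2.300000) = -0.301752
  k2 = f(1.060000, 2.281895) = -0.298079
  y ← 2.300000 + 0.12·(-0.298079) = 2.264230
x=1.120000, y=2.264230:
  k1 = f(1.120000, 2.264230) = -0.294547
  k2 = f(1.180000, 2.246558) = -0.291096
  y ← 2.264230 + 0.12·(-0.291096) = 2.229299
y(1.24) ≈ 2.2293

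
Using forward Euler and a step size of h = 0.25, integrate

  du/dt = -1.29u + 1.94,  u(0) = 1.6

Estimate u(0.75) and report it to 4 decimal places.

Euler: u_{n+1} = u_n + h·f(t_n, u_n).
t=0.000000, u=1.600000: f=-0.124000 → u ← 1.600000 + 0.25·(-0.124000) = 1.569000
t=0.250000, u=1.569000: f=-0.084010 → u ← 1.569000 + 0.25·(-0.084010) = 1.547997
t=0.500000, u=1.547997: f=-0.056917 → u ← 1.547997 + 0.25·(-0.056917) = 1.533768
u(0.75) ≈ 1.5338

1.5338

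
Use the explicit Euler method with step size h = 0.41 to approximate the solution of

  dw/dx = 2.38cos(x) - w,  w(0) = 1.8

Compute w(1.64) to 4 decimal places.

Euler: w_{n+1} = w_n + h·f(x_n, w_n).
x=0.000000, w=1.800000: f=0.580000 → w ← 1.800000 + 0.41·0.580000 = 2.037800
x=0.410000, w=2.037800: f=0.144948 → w ← 2.037800 + 0.41·0.144948 = 2.097228
x=0.820000, w=2.097228: f=-0.473542 → w ← 2.097228 + 0.41·(-0.473542) = 1.903076
x=1.230000, w=1.903076: f=-1.107590 → w ← 1.903076 + 0.41·(-1.107590) = 1.448964
w(1.64) ≈ 1.4490

1.4490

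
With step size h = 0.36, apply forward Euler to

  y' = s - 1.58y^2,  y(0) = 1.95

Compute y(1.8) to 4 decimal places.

0.8848

Euler: y_{n+1} = y_n + h·f(s_n, y_n).
s=0.000000, y=1.950000: f=-6.007950 → y ← 1.950000 + 0.36·(-6.007950) = -0.212862
s=0.360000, y=-0.212862: f=0.288410 → y ← -0.212862 + 0.36·0.288410 = -0.109034
s=0.720000, y=-0.109034: f=0.701216 → y ← -0.109034 + 0.36·0.701216 = 0.143403
s=1.080000, y=0.143403: f=1.047508 → y ← 0.143403 + 0.36·1.047508 = 0.520506
s=1.440000, y=0.520506: f=1.011936 → y ← 0.520506 + 0.36·1.011936 = 0.884803
y(1.8) ≈ 0.8848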